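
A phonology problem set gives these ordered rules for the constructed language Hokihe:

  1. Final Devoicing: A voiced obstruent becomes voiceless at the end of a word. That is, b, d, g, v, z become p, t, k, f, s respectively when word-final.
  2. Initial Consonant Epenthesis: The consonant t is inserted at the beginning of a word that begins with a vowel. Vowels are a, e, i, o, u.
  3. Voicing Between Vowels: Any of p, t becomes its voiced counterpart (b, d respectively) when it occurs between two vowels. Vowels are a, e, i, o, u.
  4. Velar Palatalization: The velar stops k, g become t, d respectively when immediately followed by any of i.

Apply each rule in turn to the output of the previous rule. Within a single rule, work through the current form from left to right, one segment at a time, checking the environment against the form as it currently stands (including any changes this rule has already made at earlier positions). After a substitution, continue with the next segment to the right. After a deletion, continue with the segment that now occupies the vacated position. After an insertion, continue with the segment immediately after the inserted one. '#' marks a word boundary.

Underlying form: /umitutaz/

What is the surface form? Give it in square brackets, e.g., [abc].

1 Final Devoicing: [umitutaz] → [umitutas]
2 Initial Consonant Epenthesis: [umitutas] → [tumitutas]
3 Voicing Between Vowels: [tumitutas] → [tumidudas]
4 Velar Palatalization: no change — [tumidudas]

[tumidudas]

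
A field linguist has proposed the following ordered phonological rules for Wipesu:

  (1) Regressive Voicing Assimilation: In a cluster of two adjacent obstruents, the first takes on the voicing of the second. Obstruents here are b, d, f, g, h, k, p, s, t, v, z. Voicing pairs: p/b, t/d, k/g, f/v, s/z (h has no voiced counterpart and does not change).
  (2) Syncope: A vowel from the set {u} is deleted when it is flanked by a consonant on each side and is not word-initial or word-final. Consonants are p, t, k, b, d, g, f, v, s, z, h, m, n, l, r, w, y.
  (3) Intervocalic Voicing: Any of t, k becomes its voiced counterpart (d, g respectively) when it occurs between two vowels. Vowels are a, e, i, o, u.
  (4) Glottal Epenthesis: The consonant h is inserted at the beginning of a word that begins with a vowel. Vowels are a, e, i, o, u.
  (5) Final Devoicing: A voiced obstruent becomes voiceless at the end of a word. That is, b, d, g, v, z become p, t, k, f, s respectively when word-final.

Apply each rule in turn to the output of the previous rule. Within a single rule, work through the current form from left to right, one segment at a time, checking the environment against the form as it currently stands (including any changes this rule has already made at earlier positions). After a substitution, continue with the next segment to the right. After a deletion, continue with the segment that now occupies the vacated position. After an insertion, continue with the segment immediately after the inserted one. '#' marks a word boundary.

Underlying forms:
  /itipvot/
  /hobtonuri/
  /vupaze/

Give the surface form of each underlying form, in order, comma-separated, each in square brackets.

[hidibvot], [hoptonri], [vpaze]

/itipvot/:
  (1) Regressive Voicing Assimilation: [itipvot] → [itibvot]
  (2) Syncope: no change — [itibvot]
  (3) Intervocalic Voicing: [itibvot] → [idibvot]
  (4) Glottal Epenthesis: [idibvot] → [hidibvot]
  (5) Final Devoicing: no change — [hidibvot]
/hobtonuri/:
  (1) Regressive Voicing Assimilation: [hobtonuri] → [hoptonuri]
  (2) Syncope: [hoptonuri] → [hoptonri]
  (3) Intervocalic Voicing: no change — [hoptonri]
  (4) Glottal Epenthesis: no change — [hoptonri]
  (5) Final Devoicing: no change — [hoptonri]
/vupaze/:
  (1) Regressive Voicing Assimilation: no change — [vupaze]
  (2) Syncope: [vupaze] → [vpaze]
  (3) Intervocalic Voicing: no change — [vpaze]
  (4) Glottal Epenthesis: no change — [vpaze]
  (5) Final Devoicing: no change — [vpaze]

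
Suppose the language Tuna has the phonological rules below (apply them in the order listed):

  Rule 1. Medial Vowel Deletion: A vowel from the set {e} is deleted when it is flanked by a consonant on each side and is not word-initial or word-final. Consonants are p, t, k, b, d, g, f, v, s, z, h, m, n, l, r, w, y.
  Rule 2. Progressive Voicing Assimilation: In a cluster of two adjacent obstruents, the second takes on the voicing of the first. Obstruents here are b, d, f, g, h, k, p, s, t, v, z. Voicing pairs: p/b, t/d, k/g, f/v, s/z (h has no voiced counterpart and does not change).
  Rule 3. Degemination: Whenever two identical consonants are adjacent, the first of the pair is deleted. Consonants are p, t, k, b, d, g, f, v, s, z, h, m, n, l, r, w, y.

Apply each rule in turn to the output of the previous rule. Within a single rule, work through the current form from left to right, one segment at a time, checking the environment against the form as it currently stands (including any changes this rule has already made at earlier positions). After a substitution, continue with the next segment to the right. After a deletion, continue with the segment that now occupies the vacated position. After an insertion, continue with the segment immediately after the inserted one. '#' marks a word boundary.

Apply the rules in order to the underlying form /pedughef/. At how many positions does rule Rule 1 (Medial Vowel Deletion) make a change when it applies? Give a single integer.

2

Rule 1 Medial Vowel Deletion: [pedughef] → [pdughf]
Rule 2 Progressive Voicing Assimilation: [pdughf] → [ptughf]
Rule 3 Degemination: no change — [ptughf]
Rule Rule 1 changed 2 position(s).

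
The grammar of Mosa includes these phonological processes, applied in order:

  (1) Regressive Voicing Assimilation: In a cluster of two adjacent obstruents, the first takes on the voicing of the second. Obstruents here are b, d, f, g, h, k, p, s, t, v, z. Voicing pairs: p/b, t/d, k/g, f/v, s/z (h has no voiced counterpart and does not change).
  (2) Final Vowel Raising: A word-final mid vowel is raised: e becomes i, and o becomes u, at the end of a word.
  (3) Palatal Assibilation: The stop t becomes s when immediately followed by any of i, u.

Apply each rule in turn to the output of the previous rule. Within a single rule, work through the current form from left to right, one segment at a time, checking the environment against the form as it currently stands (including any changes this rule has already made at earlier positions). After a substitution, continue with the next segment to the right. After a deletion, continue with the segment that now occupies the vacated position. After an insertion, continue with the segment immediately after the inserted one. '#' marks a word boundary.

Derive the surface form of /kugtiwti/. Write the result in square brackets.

[kuksiwsi]

(1) Regressive Voicing Assimilation: [kugtiwti] → [kuktiwti]
(2) Final Vowel Raising: no change — [kuktiwti]
(3) Palatal Assibilation: [kuktiwti] → [kuksiwsi]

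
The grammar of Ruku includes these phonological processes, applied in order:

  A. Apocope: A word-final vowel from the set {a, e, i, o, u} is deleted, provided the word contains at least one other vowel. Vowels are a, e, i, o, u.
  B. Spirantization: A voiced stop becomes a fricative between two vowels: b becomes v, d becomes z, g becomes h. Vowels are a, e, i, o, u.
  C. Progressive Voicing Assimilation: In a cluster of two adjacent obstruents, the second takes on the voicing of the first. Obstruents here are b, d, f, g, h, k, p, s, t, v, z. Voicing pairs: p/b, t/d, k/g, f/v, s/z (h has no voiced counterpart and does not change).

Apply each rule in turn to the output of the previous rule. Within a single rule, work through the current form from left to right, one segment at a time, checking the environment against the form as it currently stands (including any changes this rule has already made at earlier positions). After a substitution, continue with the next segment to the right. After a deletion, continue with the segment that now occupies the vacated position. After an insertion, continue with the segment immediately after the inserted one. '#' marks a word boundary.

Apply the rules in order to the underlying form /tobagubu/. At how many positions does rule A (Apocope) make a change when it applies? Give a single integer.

A Apocope: [tobagubu] → [tobagub]
B Spirantization: [tobagub] → [tovahub]
C Progressive Voicing Assimilation: no change — [tovahub]
Rule A changed 1 position(s).

1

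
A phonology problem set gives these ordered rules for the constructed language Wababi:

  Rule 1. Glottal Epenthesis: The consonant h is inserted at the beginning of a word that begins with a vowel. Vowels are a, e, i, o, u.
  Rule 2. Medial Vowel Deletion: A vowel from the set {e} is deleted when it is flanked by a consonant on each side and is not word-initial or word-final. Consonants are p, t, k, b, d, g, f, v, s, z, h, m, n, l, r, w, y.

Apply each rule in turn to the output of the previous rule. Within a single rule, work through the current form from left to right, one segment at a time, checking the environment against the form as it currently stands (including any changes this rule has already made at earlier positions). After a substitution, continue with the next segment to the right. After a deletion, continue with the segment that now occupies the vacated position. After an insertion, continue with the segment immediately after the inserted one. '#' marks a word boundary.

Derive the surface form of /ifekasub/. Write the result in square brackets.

Rule 1 Glottal Epenthesis: [ifekasub] → [hifekasub]
Rule 2 Medial Vowel Deletion: [hifekasub] → [hifkasub]

[hifkasub]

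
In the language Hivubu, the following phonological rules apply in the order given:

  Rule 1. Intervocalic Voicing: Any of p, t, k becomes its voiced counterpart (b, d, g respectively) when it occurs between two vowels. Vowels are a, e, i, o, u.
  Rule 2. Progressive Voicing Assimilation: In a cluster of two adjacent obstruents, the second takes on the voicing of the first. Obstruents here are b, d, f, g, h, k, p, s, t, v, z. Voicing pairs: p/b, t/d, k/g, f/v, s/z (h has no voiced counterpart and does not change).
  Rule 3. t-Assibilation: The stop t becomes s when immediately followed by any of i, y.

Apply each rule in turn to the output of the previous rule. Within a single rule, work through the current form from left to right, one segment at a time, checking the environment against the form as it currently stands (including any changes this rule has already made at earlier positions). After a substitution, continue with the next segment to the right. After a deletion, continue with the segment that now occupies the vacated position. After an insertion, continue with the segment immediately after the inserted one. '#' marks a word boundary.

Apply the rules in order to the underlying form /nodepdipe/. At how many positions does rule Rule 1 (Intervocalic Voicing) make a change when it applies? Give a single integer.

Rule 1 Intervocalic Voicing: [nodepdipe] → [nodepdibe]
Rule 2 Progressive Voicing Assimilation: [nodepdibe] → [nodeptibe]
Rule 3 t-Assibilation: [nodeptibe] → [nodepsibe]
Rule Rule 1 changed 1 position(s).

1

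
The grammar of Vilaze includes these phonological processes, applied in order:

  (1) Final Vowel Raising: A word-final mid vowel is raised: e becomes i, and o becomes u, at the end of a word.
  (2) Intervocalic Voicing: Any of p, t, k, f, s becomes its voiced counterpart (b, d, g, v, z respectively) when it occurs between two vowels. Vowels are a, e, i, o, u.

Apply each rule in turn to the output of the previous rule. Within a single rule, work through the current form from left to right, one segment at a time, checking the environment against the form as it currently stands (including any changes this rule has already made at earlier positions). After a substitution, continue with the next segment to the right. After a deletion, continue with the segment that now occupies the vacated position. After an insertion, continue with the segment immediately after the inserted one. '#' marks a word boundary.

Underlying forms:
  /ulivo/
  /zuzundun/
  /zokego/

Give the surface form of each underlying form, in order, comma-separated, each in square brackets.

[ulivu], [zuzundun], [zogegu]

/ulivo/:
  (1) Final Vowel Raising: [ulivo] → [ulivu]
  (2) Intervocalic Voicing: no change — [ulivu]
/zuzundun/:
  (1) Final Vowel Raising: no change — [zuzundun]
  (2) Intervocalic Voicing: no change — [zuzundun]
/zokego/:
  (1) Final Vowel Raising: [zokego] → [zokegu]
  (2) Intervocalic Voicing: [zokegu] → [zogegu]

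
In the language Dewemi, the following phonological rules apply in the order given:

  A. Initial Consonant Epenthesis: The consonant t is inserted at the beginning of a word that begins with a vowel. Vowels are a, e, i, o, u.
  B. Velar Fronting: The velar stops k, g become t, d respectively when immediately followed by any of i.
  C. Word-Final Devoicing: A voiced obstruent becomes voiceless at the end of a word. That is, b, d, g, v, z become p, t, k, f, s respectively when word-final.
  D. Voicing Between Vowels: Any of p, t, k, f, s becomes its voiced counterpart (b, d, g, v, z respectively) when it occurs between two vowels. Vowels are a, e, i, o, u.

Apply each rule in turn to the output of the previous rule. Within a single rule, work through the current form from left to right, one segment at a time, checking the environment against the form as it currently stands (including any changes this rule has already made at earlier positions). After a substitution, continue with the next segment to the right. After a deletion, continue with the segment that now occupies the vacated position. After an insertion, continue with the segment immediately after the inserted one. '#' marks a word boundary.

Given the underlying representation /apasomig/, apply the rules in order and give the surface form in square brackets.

A Initial Consonant Epenthesis: [apasomig] → [tapasomig]
B Velar Fronting: no change — [tapasomig]
C Word-Final Devoicing: [tapasomig] → [tapasomik]
D Voicing Between Vowels: [tapasomik] → [tabazomik]

[tabazomik]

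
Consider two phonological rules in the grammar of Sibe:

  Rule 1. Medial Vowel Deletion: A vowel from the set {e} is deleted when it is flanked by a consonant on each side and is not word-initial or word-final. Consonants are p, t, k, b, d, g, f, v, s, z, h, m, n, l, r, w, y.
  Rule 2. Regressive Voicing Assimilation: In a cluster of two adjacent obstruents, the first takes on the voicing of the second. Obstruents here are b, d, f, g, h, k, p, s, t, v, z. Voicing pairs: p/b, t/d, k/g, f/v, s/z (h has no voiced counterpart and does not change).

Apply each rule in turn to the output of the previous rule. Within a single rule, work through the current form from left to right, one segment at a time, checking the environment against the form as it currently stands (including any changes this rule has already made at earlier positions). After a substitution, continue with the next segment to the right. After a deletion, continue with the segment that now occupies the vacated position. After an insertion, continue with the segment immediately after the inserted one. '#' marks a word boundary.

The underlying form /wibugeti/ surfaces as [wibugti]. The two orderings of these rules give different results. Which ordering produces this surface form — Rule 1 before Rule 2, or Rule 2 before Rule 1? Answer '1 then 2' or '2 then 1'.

Order 1 then 2:
  1 Medial Vowel Deletion: [wibugeti] → [wibugti]
  2 Regressive Voicing Assimilation: [wibugti] → [wibukti]
  result: [wibukti]
Order 2 then 1:
  2 Regressive Voicing Assimilation: no change — [wibugeti]
  1 Medial Vowel Deletion: [wibugeti] → [wibugti]
  result: [wibugti]

2 then 1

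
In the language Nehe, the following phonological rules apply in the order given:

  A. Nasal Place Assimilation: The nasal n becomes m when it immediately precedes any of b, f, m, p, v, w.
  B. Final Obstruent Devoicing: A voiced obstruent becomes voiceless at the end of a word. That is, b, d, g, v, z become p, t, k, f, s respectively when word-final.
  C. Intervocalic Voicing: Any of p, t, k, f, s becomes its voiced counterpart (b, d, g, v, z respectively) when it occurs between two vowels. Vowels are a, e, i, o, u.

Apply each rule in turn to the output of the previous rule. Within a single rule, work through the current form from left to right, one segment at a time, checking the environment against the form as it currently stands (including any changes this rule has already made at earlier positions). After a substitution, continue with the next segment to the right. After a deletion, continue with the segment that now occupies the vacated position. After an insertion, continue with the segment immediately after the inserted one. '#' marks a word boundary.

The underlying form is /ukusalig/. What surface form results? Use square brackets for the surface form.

[uguzalik]

A Nasal Place Assimilation: no change — [ukusalig]
B Final Obstruent Devoicing: [ukusalig] → [ukusalik]
C Intervocalic Voicing: [ukusalik] → [uguzalik]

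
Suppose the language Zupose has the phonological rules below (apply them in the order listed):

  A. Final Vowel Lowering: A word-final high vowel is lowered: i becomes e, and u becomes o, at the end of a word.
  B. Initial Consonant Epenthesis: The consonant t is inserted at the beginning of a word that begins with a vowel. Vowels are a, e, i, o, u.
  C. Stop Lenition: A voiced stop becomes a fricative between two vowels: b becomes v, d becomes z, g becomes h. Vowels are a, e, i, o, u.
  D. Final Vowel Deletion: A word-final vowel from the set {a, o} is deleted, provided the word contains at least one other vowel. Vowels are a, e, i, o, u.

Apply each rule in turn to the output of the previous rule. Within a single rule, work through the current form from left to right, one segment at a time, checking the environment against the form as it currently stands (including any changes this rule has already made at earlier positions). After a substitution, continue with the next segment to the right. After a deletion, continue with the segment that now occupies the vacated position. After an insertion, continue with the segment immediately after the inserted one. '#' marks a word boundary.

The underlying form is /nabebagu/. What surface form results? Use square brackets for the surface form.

[navevah]

A Final Vowel Lowering: [nabebagu] → [nabebago]
B Initial Consonant Epenthesis: no change — [nabebago]
C Stop Lenition: [nabebago] → [navevaho]
D Final Vowel Deletion: [navevaho] → [navevah]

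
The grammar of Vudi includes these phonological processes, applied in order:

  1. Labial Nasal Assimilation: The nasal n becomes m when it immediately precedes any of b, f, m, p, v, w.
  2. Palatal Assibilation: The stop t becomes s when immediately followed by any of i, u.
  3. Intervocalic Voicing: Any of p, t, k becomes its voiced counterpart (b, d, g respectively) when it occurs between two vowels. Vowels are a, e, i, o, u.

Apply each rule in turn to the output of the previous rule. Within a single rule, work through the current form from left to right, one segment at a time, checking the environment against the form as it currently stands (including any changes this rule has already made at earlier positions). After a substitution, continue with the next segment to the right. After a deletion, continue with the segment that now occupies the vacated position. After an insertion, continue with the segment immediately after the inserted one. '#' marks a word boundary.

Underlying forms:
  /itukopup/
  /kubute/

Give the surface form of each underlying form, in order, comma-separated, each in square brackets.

/itukopup/:
  1 Labial Nasal Assimilation: no change — [itukopup]
  2 Palatal Assibilation: [itukopup] → [isukopup]
  3 Intervocalic Voicing: [isukopup] → [isugobup]
/kubute/:
  1 Labial Nasal Assimilation: no change — [kubute]
  2 Palatal Assibilation: no change — [kubute]
  3 Intervocalic Voicing: [kubute] → [kubude]

[isugobup], [kubude]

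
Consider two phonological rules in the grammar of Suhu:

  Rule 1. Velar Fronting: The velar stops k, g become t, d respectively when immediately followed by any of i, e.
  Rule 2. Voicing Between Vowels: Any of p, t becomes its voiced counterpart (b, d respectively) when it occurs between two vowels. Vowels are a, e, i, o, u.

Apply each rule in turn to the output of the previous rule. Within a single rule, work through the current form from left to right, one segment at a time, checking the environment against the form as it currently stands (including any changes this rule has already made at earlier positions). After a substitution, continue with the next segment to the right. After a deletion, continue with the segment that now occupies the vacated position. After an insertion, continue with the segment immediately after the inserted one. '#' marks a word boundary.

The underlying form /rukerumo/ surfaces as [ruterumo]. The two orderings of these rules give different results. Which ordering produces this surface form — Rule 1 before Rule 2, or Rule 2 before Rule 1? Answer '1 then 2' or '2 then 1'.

Order 1 then 2:
  1 Velar Fronting: [rukerumo] → [ruterumo]
  2 Voicing Between Vowels: [ruterumo] → [ruderumo]
  result: [ruderumo]
Order 2 then 1:
  2 Voicing Between Vowels: no change — [rukerumo]
  1 Velar Fronting: [rukerumo] → [ruterumo]
  result: [ruterumo]

2 then 1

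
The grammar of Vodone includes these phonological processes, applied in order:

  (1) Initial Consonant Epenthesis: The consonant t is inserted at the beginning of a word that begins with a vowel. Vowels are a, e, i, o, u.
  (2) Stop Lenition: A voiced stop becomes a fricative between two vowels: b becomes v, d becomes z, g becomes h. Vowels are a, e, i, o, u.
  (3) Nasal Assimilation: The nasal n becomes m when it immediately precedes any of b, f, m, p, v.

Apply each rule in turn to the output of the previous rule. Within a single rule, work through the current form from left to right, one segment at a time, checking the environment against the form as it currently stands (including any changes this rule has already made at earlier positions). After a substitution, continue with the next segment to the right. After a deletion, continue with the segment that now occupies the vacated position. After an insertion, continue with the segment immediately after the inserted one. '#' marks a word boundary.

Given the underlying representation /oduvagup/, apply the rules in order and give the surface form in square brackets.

(1) Initial Consonant Epenthesis: [oduvagup] → [toduvagup]
(2) Stop Lenition: [toduvagup] → [tozuvahup]
(3) Nasal Assimilation: no change — [tozuvahup]

[tozuvahup]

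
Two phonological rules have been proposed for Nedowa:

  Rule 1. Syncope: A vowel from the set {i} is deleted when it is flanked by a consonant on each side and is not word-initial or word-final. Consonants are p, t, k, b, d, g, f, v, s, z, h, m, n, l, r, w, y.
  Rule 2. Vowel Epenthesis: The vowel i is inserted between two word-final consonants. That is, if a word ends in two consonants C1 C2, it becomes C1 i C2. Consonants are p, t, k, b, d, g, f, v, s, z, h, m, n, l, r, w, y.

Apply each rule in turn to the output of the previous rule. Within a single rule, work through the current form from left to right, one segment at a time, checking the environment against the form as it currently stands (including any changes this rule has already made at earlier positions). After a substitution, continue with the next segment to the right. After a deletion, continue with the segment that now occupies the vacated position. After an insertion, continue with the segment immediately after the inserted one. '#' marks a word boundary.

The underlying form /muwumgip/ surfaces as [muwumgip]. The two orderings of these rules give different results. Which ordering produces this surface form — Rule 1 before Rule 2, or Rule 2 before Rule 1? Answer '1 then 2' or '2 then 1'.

Order 1 then 2:
  1 Syncope: [muwumgip] → [muwumgp]
  2 Vowel Epenthesis: [muwumgp] → [muwumgip]
  result: [muwumgip]
Order 2 then 1:
  2 Vowel Epenthesis: no change — [muwumgip]
  1 Syncope: [muwumgip] → [muwumgp]
  result: [muwumgp]

1 then 2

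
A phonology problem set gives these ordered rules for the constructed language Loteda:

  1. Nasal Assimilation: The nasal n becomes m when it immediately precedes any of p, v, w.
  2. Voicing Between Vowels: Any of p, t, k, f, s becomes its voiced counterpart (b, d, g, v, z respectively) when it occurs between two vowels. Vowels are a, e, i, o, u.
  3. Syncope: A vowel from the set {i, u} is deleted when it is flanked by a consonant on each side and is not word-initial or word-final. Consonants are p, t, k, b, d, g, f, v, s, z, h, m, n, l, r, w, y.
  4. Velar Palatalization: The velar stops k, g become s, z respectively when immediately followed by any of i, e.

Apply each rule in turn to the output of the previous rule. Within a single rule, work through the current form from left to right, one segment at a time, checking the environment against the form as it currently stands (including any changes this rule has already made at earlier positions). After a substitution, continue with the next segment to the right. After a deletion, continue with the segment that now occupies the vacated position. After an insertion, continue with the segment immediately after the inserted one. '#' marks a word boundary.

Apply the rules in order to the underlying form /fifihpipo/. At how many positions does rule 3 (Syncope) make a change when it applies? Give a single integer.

1 Nasal Assimilation: no change — [fifihpipo]
2 Voicing Between Vowels: [fifihpipo] → [fivihpibo]
3 Syncope: [fivihpibo] → [fvhpbo]
4 Velar Palatalization: no change — [fvhpbo]
Rule 3 changed 3 position(s).

3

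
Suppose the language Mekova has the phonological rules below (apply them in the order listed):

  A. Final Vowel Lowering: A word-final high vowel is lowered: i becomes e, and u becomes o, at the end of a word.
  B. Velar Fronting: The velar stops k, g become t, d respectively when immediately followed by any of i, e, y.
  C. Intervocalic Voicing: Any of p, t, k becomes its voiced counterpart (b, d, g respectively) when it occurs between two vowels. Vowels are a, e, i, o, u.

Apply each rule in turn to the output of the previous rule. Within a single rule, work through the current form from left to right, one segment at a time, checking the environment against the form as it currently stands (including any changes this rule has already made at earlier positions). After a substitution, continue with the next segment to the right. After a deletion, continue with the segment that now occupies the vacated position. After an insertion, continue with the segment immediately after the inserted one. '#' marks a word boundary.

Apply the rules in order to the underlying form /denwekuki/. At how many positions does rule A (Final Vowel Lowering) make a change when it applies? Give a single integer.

1

A Final Vowel Lowering: [denwekuki] → [denwekuke]
B Velar Fronting: [denwekuke] → [denwekute]
C Intervocalic Voicing: [denwekute] → [denwegude]
Rule A changed 1 position(s).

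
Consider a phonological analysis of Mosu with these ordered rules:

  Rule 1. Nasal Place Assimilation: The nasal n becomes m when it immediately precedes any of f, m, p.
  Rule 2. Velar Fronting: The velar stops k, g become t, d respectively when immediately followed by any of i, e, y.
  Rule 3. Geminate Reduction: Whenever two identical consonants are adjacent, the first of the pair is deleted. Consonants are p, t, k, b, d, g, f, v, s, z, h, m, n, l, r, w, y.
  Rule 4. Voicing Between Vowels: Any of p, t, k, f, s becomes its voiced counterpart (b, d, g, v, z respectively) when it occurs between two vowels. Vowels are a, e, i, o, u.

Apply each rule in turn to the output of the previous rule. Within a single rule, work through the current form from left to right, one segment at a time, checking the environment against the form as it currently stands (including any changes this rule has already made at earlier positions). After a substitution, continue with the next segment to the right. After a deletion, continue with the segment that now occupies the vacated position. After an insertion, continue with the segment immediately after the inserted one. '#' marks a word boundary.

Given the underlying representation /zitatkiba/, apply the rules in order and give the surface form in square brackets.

Rule 1 Nasal Place Assimilation: no change — [zitatkiba]
Rule 2 Velar Fronting: [zitatkiba] → [zitattiba]
Rule 3 Geminate Reduction: [zitattiba] → [zitatiba]
Rule 4 Voicing Between Vowels: [zitatiba] → [zidadiba]

[zidadiba]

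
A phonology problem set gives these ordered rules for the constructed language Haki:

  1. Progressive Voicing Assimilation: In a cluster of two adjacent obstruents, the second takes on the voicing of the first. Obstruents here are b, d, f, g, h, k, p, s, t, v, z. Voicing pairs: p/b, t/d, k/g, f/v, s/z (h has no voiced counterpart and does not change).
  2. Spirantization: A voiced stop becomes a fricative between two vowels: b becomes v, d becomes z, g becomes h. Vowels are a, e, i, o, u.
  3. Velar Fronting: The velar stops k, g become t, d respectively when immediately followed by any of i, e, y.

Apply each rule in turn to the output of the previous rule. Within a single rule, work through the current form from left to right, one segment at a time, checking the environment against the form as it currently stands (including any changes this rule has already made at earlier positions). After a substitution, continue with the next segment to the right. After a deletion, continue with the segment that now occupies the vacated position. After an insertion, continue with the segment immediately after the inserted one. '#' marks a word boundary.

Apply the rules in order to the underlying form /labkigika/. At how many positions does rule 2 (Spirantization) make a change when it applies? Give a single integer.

1 Progressive Voicing Assimilation: [labkigika] → [labgigika]
2 Spirantization: [labgigika] → [labgihika]
3 Velar Fronting: [labgihika] → [labdihika]
Rule 2 changed 1 position(s).

1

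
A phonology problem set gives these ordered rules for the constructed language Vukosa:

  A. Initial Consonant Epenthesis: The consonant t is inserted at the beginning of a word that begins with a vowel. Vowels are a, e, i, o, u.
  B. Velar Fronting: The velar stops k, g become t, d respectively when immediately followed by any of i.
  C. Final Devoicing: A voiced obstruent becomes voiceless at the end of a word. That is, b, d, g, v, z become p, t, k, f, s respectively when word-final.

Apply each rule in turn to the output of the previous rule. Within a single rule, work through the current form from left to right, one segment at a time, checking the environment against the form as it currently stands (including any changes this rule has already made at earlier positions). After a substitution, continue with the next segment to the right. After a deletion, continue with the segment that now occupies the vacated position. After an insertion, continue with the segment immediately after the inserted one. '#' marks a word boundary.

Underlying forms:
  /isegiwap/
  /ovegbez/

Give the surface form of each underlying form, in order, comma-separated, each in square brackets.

/isegiwap/:
  A Initial Consonant Epenthesis: [isegiwap] → [tisegiwap]
  B Velar Fronting: [tisegiwap] → [tisediwap]
  C Final Devoicing: no change — [tisediwap]
/ovegbez/:
  A Initial Consonant Epenthesis: [ovegbez] → [tovegbez]
  B Velar Fronting: no change — [tovegbez]
  C Final Devoicing: [tovegbez] → [tovegbes]

[tisediwap], [tovegbes]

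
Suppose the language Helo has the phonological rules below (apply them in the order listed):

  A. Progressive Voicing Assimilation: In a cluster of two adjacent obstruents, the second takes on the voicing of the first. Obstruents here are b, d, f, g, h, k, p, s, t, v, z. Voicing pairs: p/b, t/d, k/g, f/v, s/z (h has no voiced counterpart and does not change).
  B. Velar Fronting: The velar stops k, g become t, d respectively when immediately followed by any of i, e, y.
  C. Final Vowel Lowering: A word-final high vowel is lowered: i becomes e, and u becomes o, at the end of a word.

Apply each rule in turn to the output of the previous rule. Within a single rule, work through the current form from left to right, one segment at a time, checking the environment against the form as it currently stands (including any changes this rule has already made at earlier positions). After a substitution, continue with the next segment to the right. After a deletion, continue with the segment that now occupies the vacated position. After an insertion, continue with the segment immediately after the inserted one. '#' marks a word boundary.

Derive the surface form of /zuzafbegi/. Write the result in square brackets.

A Progressive Voicing Assimilation: [zuzafbegi] → [zuzafpegi]
B Velar Fronting: [zuzafpegi] → [zuzafpedi]
C Final Vowel Lowering: [zuzafpedi] → [zuzafpede]

[zuzafpede]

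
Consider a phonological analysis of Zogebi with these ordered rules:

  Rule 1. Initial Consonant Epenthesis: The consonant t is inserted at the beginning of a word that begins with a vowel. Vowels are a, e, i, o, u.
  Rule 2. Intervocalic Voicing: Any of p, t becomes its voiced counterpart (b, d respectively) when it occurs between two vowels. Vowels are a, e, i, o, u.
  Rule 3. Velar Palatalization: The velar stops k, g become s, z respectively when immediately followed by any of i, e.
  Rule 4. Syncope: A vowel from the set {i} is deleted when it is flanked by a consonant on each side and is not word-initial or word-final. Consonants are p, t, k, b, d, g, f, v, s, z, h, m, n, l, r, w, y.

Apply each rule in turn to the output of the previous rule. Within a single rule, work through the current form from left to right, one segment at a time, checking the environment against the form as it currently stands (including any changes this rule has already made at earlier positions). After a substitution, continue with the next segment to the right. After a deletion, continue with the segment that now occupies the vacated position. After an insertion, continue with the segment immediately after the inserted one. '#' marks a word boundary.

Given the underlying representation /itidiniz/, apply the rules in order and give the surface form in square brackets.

[tddnz]

Rule 1 Initial Consonant Epenthesis: [itidiniz] → [titidiniz]
Rule 2 Intervocalic Voicing: [titidiniz] → [tididiniz]
Rule 3 Velar Palatalization: no change — [tididiniz]
Rule 4 Syncope: [tididiniz] → [tddnz]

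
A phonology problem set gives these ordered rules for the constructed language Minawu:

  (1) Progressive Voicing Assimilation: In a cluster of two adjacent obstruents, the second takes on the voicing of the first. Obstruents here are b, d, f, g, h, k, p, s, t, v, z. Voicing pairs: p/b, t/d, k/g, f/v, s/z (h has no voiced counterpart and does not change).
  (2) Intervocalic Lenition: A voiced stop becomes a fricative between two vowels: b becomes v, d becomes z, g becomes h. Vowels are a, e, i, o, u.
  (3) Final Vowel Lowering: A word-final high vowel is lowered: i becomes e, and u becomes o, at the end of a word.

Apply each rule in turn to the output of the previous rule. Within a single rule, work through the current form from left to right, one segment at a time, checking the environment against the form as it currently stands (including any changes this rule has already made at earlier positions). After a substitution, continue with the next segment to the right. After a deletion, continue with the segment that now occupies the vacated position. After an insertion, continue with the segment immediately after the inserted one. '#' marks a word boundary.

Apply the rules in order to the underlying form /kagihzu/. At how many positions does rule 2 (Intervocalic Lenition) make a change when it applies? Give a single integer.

1

(1) Progressive Voicing Assimilation: [kagihzu] → [kagihsu]
(2) Intervocalic Lenition: [kagihsu] → [kahihsu]
(3) Final Vowel Lowering: [kahihsu] → [kahihso]
Rule 2 changed 1 position(s).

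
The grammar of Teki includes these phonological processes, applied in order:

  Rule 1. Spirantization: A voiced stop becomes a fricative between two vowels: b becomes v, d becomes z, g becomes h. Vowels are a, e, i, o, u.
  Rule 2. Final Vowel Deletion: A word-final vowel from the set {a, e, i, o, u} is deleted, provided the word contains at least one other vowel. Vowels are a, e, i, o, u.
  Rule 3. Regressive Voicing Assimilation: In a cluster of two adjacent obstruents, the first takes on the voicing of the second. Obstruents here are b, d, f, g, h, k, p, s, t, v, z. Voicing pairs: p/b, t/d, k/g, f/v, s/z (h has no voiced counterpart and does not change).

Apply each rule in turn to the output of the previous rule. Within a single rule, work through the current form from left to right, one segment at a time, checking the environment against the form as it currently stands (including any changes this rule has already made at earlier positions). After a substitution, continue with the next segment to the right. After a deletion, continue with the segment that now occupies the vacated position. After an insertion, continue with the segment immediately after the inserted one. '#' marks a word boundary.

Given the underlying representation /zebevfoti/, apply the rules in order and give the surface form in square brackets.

Rule 1 Spirantization: [zebevfoti] → [zevevfoti]
Rule 2 Final Vowel Deletion: [zevevfoti] → [zevevfot]
Rule 3 Regressive Voicing Assimilation: [zevevfot] → [zeveffot]

[zeveffot]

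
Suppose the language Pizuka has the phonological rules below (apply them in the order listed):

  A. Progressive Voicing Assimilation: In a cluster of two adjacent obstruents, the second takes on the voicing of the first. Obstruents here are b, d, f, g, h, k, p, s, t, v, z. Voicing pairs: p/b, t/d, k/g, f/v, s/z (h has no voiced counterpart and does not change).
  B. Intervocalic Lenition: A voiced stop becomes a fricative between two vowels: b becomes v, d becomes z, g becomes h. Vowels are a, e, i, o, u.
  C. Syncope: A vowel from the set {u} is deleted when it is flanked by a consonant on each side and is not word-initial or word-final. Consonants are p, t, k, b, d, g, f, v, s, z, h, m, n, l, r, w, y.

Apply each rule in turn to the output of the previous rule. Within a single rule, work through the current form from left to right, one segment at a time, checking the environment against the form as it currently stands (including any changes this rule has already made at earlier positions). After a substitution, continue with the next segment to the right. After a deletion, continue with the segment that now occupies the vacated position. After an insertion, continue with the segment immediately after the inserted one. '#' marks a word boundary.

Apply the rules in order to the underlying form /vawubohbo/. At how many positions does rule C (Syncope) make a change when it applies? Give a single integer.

A Progressive Voicing Assimilation: [vawubohbo] → [vawubohpo]
B Intervocalic Lenition: [vawubohpo] → [vawuvohpo]
C Syncope: [vawuvohpo] → [vawvohpo]
Rule C changed 1 position(s).

1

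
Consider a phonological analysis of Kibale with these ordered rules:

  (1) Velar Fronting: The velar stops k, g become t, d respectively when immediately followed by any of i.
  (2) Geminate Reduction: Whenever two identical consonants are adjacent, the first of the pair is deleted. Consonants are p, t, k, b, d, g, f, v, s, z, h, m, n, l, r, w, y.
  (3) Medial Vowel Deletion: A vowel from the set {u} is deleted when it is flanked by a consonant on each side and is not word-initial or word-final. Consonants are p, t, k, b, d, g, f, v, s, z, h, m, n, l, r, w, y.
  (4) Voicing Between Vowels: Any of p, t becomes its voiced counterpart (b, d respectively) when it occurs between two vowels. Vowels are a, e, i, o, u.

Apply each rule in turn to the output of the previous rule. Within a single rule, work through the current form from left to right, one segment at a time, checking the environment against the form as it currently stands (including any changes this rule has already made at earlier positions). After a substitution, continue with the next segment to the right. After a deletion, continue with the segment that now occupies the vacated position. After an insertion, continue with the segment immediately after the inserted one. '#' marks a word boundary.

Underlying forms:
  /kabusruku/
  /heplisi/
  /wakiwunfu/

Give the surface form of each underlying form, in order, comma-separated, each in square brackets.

[kabsrku], [heplisi], [wadiwnfu]

/kabusruku/:
  (1) Velar Fronting: no change — [kabusruku]
  (2) Geminate Reduction: no change — [kabusruku]
  (3) Medial Vowel Deletion: [kabusruku] → [kabsrku]
  (4) Voicing Between Vowels: no change — [kabsrku]
/heplisi/:
  (1) Velar Fronting: no change — [heplisi]
  (2) Geminate Reduction: no change — [heplisi]
  (3) Medial Vowel Deletion: no change — [heplisi]
  (4) Voicing Between Vowels: no change — [heplisi]
/wakiwunfu/:
  (1) Velar Fronting: [wakiwunfu] → [watiwunfu]
  (2) Geminate Reduction: no change — [watiwunfu]
  (3) Medial Vowel Deletion: [watiwunfu] → [watiwnfu]
  (4) Voicing Between Vowels: [watiwnfu] → [wadiwnfu]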